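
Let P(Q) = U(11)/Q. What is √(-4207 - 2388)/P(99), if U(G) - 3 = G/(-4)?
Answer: 396*I*√6595 ≈ 32159.0*I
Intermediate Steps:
U(G) = 3 - G/4 (U(G) = 3 + G/(-4) = 3 + G*(-¼) = 3 - G/4)
P(Q) = 1/(4*Q) (P(Q) = (3 - ¼*11)/Q = (3 - 11/4)/Q = 1/(4*Q))
√(-4207 - 2388)/P(99) = √(-4207 - 2388)/(((¼)/99)) = √(-6595)/(((¼)*(1/99))) = (I*√6595)/(1/396) = (I*√6595)*396 = 396*I*√6595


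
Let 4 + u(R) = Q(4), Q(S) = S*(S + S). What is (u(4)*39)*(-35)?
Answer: -38220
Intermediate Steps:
Q(S) = 2*S² (Q(S) = S*(2*S) = 2*S²)
u(R) = 28 (u(R) = -4 + 2*4² = -4 + 2*16 = -4 + 32 = 28)
(u(4)*39)*(-35) = (28*39)*(-35) = 1092*(-35) = -38220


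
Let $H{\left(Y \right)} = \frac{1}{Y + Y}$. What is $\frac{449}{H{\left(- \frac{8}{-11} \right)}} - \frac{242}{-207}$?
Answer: $\frac{1489750}{2277} \approx 654.26$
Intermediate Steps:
$H{\left(Y \right)} = \frac{1}{2 Y}$
$\frac{449}{H{\left(- \frac{8}{-11} \right)}} - \frac{242}{-207} = \frac{449}{\frac{1}{2} \frac{1}{\left(-8\right) \frac{1}{-11}}} - \frac{242}{-207} = \frac{449}{\frac{1}{2} \frac{1}{\left(-8\right) \left(- \frac{1}{11}\right)}} - - \frac{242}{207} = \frac{449}{\frac{1}{2} \frac{1}{\frac{8}{11}}} + \frac{242}{207} = \frac{449}{\frac{1}{2} \cdot \frac{11}{8}} + \frac{242}{207} = \frac{449}{\frac{11}{16}} + \frac{242}{207} = 449 \cdot \frac{16}{11} + \frac{242}{207} = \frac{7184}{11} + \frac{242}{207} = \frac{1489750}{2277}$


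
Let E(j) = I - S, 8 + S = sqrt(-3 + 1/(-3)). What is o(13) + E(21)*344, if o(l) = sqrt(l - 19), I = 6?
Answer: 4816 + I*sqrt(6) - 344*I*sqrt(30)/3 ≈ 4816.0 - 625.61*I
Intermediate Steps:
S = -8 + I*sqrt(30)/3 (S = -8 + sqrt(-3 + 1/(-3)) = -8 + sqrt(-3 - 1/3) = -8 + sqrt(-10/3) = -8 + I*sqrt(30)/3 ≈ -8.0 + 1.8257*I)
o(l) = sqrt(-19 + l)
E(j) = 14 - I*sqrt(30)/3 (E(j) = 6 - (-8 + I*sqrt(30)/3) = 6 + (8 - I*sqrt(30)/3) = 14 - I*sqrt(30)/3)
o(13) + E(21)*344 = sqrt(-19 + 13) + (14 - I*sqrt(30)/3)*344 = sqrt(-6) + (4816 - 344*I*sqrt(30)/3) = I*sqrt(6) + (4816 - 344*I*sqrt(30)/3) = 4816 + I*sqrt(6) - 344*I*sqrt(30)/3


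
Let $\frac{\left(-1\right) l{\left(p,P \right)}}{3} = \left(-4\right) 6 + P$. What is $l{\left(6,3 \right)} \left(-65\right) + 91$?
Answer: $-4004$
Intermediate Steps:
$l{\left(p,P \right)} = 72 - 3 P$ ($l{\left(p,P \right)} = - 3 \left(\left(-4\right) 6 + P\right) = - 3 \left(-24 + P\right) = 72 - 3 P$)
$l{\left(6,3 \right)} \left(-65\right) + 91 = \left(72 - 9\right) \left(-65\right) + 91 = 63 \left(-65\right) + 91 = -4095 + 91 = -4004$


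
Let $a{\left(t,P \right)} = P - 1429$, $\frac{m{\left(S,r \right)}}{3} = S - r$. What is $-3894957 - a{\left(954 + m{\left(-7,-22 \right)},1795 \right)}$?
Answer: $-3895323$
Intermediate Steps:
$m{\left(S,r \right)} = - 3 r + 3 S$ ($m{\left(S,r \right)} = 3 \left(S - r\right) = - 3 r + 3 S$)
$a{\left(t,P \right)} = -1429 + P$
$-3894957 - a{\left(954 + m{\left(-7,-22 \right)},1795 \right)} = -3894957 - \left(-1429 + 1795\right) = -3894957 - 366 = -3895323$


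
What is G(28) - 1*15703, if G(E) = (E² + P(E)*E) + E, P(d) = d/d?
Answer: -14863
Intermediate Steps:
P(d) = 1
G(E) = E² + 2*E (G(E) = (E² + 1*E) + E = (E² + E) + E = (E + E²) + E = E² + 2*E)
G(28) - 1*15703 = 28*(2 + 28) - 1*15703 = 28*30 - 15703 = 840 - 15703 = -14863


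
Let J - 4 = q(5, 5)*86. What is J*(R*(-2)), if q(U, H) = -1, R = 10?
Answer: 1640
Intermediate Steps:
J = -82 (J = 4 - 1*86 = 4 - 86 = -82)
J*(R*(-2)) = -820*(-2) = -82*(-20) = 1640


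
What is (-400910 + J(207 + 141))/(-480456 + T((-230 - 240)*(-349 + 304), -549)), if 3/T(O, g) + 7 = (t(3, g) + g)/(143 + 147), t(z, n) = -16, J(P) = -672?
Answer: 34736843/41559473 ≈ 0.83583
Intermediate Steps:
T(O, g) = 3/(-1023/145 + g/290) (T(O, g) = 3/(-7 + (-16 + g)/(143 + 147)) = 3/(-7 + (-16 + g)/290) = 3/(-7 + (-16 + g)*(1/290)) = 3/(-7 + (-8/145 + g/290)) = 3/(-1023/145 + g/290))
(-400910 + J(207 + 141))/(-480456 + T((-230 - 240)*(-349 + 304), -549)) = (-400910 - 672)/(-480456 + 870/(-2046 - 549)) = -401582/(-480456 + 870/(-2595)) = -401582/(-480456 + 870*(-1/2595)) = -401582/(-480456 - 58/173) = -401582/(-83118946/173) = -401582*(-173/83118946) = 34736843/41559473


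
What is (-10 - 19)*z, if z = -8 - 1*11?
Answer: 551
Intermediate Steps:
z = -19 (z = -8 - 11 = -19)
(-10 - 19)*z = (-10 - 19)*(-19) = -29*(-19) = 551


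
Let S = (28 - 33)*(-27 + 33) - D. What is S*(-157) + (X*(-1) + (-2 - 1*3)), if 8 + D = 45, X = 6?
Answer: 10508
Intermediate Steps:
D = 37 (D = -8 + 45 = 37)
S = -67 (S = (28 - 33)*(-27 + 33) - 1*37 = -5*6 - 37 = -30 - 37 = -67)
S*(-157) + (X*(-1) + (-2 - 1*3)) = -67*(-157) + (6*(-1) + (-2 - 1*3)) = 10519 + (-6 + (-2 - 3)) = 10519 + (-6 - 5) = 10519 - 11 = 10508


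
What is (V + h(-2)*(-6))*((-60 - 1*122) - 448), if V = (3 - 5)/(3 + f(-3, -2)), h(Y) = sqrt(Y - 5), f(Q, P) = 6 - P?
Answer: 1260/11 + 3780*I*sqrt(7) ≈ 114.55 + 10001.0*I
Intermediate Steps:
h(Y) = sqrt(-5 + Y)
V = -2/11 (V = (3 - 5)/(3 + (6 - 1*(-2))) = -2/(3 + (6 + 2)) = -2/(3 + 8) = -2/11 ≈ -0.18182)
(V + h(-2)*(-6))*((-60 - 1*122) - 448) = (-2/11 + sqrt(-5 - 2)*(-6))*((-60 - 1*122) - 448) = (-2/11 + sqrt(-7)*(-6))*((-60 - 122) - 448) = (-2/11 + (I*sqrt(7))*(-6))*(-182 - 448) = (-2/11 - 6*I*sqrt(7))*(-630) = 1260/11 + 3780*I*sqrt(7)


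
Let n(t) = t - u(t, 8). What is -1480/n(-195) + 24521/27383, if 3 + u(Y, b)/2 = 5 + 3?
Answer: 9110729/1122703 ≈ 8.1150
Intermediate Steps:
u(Y, b) = 10 (u(Y, b) = -6 + 2*(5 + 3) = -6 + 2*8 = -6 + 16 = 10)
n(t) = -10 + t (n(t) = t - 1*10 = t - 10 = -10 + t)
-1480/n(-195) + 24521/27383 = -1480/(-10 - 195) + 24521/27383 = -1480/(-205) + 24521*(1/27383) = -1480*(-1/205) + 24521/27383 = 296/41 + 24521/27383 = 9110729/1122703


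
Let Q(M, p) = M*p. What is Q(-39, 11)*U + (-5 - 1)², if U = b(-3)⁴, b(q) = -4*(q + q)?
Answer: -142331868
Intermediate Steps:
b(q) = -8*q
U = 331776 (U = (-8*(-3))⁴ = 24⁴ = 331776)
Q(-39, 11)*U + (-5 - 1)² = -39*11*331776 + (-5 - 1)² = -429*331776 + (-6)² = -142331904 + 36 = -142331868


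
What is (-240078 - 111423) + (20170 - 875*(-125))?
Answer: -221956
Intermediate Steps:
(-240078 - 111423) + (20170 - 875*(-125)) = -351501 + (20170 - 1*(-109375)) = -351501 + (20170 + 109375) = -351501 + 129545 = -221956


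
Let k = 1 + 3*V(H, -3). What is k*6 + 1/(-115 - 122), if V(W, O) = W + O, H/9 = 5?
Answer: 180593/237 ≈ 762.00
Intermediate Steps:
H = 45 (H = 9*5 = 45)
V(W, O) = O + W
k = 127 (k = 1 + 3*(-3 + 45) = 1 + 3*42 = 1 + 126 = 127)
k*6 + 1/(-115 - 122) = 127*6 + 1/(-115 - 122) = 762 + 1/(-237) = 762 - 1/237 = 180593/237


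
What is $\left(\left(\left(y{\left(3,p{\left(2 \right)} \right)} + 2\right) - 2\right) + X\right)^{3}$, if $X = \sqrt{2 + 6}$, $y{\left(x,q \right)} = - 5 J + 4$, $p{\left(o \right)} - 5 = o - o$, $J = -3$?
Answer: $7315 + 2182 \sqrt{2} \approx 10401.0$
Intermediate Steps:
$p{\left(o \right)} = 5$ ($p{\left(o \right)} = 5 + \left(o - o\right) = 5 + 0 = 5$)
$y{\left(x,q \right)} = 19$ ($y{\left(x,q \right)} = \left(-5\right) \left(-3\right) + 4 = 15 + 4 = 19$)
$X = 2 \sqrt{2}$ ($X = \sqrt{8} = 2 \sqrt{2} \approx 2.8284$)
$\left(\left(\left(y{\left(3,p{\left(2 \right)} \right)} + 2\right) - 2\right) + X\right)^{3} = \left(\left(\left(19 + 2\right) - 2\right) + 2 \sqrt{2}\right)^{3} = \left(\left(21 - 2\right) + 2 \sqrt{2}\right)^{3} = \left(19 + 2 \sqrt{2}\right)^{3}$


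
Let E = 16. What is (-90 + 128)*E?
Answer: 608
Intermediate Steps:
(-90 + 128)*E = (-90 + 128)*16 = 38*16 = 608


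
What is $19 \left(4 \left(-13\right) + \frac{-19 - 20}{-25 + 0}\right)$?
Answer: $- \frac{23959}{25} \approx -958.36$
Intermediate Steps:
$19 \left(4 \left(-13\right) + \frac{-19 - 20}{-25 + 0}\right) = 19 \left(-52 - \frac{39}{-25}\right) = 19 \left(-52 - - \frac{39}{25}\right) = 19 \left(-52 + \frac{39}{25}\right) = 19 \left(- \frac{1261}{25}\right) = - \frac{23959}{25}$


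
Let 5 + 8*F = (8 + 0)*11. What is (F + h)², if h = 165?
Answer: 1968409/64 ≈ 30756.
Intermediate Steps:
F = 83/8 (F = -5/8 + ((8 + 0)*11)/8 = -5/8 + (8*11)/8 = -5/8 + (⅛)*88 = -5/8 + 11 = 83/8 ≈ 10.375)
(F + h)² = (83/8 + 165)² = (1403/8)² = 1968409/64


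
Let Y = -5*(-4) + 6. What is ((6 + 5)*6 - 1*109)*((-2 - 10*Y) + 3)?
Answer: 11137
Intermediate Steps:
Y = 26 (Y = 20 + 6 = 26)
((6 + 5)*6 - 1*109)*((-2 - 10*Y) + 3) = ((6 + 5)*6 - 1*109)*((-2 - 10*26) + 3) = (11*6 - 109)*((-2 - 260) + 3) = (66 - 109)*(-262 + 3) = -43*(-259) = 11137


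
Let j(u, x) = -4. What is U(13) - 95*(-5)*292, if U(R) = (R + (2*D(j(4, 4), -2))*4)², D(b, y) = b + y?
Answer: 139925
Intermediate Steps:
U(R) = (-48 + R)² (U(R) = (R + (2*(-4 - 2))*4)² = (R + (2*(-6))*4)² = (R - 12*4)² = (R - 48)² = (-48 + R)²)
U(13) - 95*(-5)*292 = (-48 + 13)² - 95*(-5)*292 = (-35)² + 475*292 = 1225 + 138700 = 139925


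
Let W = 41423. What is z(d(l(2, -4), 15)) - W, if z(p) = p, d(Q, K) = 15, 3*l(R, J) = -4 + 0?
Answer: -41408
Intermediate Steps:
l(R, J) = -4/3 (l(R, J) = (-4 + 0)/3 = (⅓)*(-4) = -4/3)
z(d(l(2, -4), 15)) - W = 15 - 1*41423 = 15 - 41423 = -41408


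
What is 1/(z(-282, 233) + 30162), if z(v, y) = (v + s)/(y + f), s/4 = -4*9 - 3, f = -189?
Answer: 22/663345 ≈ 3.3165e-5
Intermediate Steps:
s = -156 (s = 4*(-4*9 - 3) = 4*(-36 - 3) = 4*(-39) = -156)
z(v, y) = (-156 + v)/(-189 + y) (z(v, y) = (v - 156)/(y - 189) = (-156 + v)/(-189 + y))
1/(z(-282, 233) + 30162) = 1/((-156 - 282)/(-189 + 233) + 30162) = 1/(-438/44 + 30162) = 1/((1/44)*(-438) + 30162) = 1/(-219/22 + 30162) = 1/(663345/22) = 22/663345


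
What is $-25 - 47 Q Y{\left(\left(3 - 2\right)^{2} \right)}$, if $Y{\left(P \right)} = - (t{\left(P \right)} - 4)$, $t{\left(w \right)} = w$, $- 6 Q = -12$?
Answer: $-307$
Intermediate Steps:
$Q = 2$ ($Q = \left(- \frac{1}{6}\right) \left(-12\right) = 2$)
$Y{\left(P \right)} = 4 - P$ ($Y{\left(P \right)} = - (P - 4) = - (-4 + P) = 4 - P$)
$-25 - 47 Q Y{\left(\left(3 - 2\right)^{2} \right)} = -25 - 47 \cdot 2 \left(4 - \left(3 - 2\right)^{2}\right) = -25 - 47 \cdot 2 \left(4 - 1^{2}\right) = -25 - 47 \cdot 2 \left(4 - 1\right) = -25 - 47 \cdot 2 \cdot 3 = -25 - 282 = -307$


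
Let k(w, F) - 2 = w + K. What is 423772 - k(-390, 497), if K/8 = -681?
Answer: 429608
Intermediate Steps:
K = -5448 (K = 8*(-681) = -5448)
k(w, F) = -5446 + w (k(w, F) = 2 + (w - 5448) = 2 + (-5448 + w) = -5446 + w)
423772 - k(-390, 497) = 423772 - (-5446 - 390) = 423772 - 1*(-5836) = 423772 + 5836 = 429608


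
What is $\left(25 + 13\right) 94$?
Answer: $3572$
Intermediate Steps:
$\left(25 + 13\right) 94 = 38 \cdot 94 = 3572$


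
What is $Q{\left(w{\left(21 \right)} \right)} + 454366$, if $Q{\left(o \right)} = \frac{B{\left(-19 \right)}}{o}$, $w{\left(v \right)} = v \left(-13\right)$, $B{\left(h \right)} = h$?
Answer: $\frac{124041937}{273} \approx 4.5437 \cdot 10^{5}$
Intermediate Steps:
$w{\left(v \right)} = - 13 v$
$Q{\left(o \right)} = - \frac{19}{o}$
$Q{\left(w{\left(21 \right)} \right)} + 454366 = - \frac{19}{\left(-13\right) 21} + 454366 = - \frac{19}{-273} + 454366 = \left(-19\right) \left(- \frac{1}{273}\right) + 454366 = \frac{19}{273} + 454366 = \frac{124041937}{273}$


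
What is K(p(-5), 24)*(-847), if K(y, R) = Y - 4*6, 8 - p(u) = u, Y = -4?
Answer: 23716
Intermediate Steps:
p(u) = 8 - u
K(y, R) = -28 (K(y, R) = -4 - 4*6 = -4 - 24 = -28)
K(p(-5), 24)*(-847) = -28*(-847) = 23716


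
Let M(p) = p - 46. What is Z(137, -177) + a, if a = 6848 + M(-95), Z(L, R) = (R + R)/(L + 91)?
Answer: 254807/38 ≈ 6705.4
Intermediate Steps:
M(p) = -46 + p
Z(L, R) = 2*R/(91 + L) (Z(L, R) = (2*R)/(91 + L) = 2*R/(91 + L))
a = 6707 (a = 6848 + (-46 - 95) = 6848 - 141 = 6707)
Z(137, -177) + a = 2*(-177)/(91 + 137) + 6707 = 2*(-177)/228 + 6707 = 2*(-177)*(1/228) + 6707 = -59/38 + 6707 = 254807/38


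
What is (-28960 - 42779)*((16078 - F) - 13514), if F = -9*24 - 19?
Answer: -200797461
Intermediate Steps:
F = -235 (F = -216 - 19 = -235)
(-28960 - 42779)*((16078 - F) - 13514) = (-28960 - 42779)*((16078 - 1*(-235)) - 13514) = -71739*((16078 + 235) - 13514) = -71739*(16313 - 13514) = -71739*2799 = -200797461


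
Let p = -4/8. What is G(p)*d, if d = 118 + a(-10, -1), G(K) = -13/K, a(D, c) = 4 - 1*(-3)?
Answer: 3250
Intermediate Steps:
p = -1/2 (p = -4*1/8 = -1/2 ≈ -0.50000)
a(D, c) = 7 (a(D, c) = 4 + 3 = 7)
d = 125 (d = 118 + 7 = 125)
G(p)*d = -13/(-1/2)*125 = -13*(-2)*125 = 26*125 = 3250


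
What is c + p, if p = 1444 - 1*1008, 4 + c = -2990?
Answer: -2558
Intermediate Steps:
c = -2994 (c = -4 - 2990 = -2994)
p = 436 (p = 1444 - 1008 = 436)
c + p = -2994 + 436 = -2558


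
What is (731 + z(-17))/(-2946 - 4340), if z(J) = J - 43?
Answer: -671/7286 ≈ -0.092094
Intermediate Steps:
z(J) = -43 + J
(731 + z(-17))/(-2946 - 4340) = (731 + (-43 - 17))/(-2946 - 4340) = (731 - 60)/(-7286) = 671*(-1/7286) = -671/7286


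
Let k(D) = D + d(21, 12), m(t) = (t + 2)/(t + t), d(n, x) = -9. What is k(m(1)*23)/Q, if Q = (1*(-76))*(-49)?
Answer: 51/7448 ≈ 0.0068475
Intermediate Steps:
Q = 3724 (Q = -76*(-49) = 3724)
m(t) = (2 + t)/(2*t) (m(t) = (2 + t)/((2*t)) = (2 + t)*(1/(2*t)) = (2 + t)/(2*t))
k(D) = -9 + D (k(D) = D - 9 = -9 + D)
k(m(1)*23)/Q = (-9 + ((1/2)*(2 + 1)/1)*23)/3724 = (-9 + ((1/2)*1*3)*23)*(1/3724) = (-9 + (3/2)*23)*(1/3724) = (-9 + 69/2)*(1/3724) = (51/2)*(1/3724) = 51/7448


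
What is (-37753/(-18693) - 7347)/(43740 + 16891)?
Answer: -137299718/1133375283 ≈ -0.12114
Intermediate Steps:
(-37753/(-18693) - 7347)/(43740 + 16891) = (-37753*(-1/18693) - 7347)/60631 = (37753/18693 - 7347)*(1/60631) = -137299718/18693*1/60631 = -137299718/1133375283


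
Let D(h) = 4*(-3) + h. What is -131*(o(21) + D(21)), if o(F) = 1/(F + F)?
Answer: -49649/42 ≈ -1182.1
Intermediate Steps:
o(F) = 1/(2*F)
D(h) = -12 + h
-131*(o(21) + D(21)) = -131*((½)/21 + (-12 + 21)) = -131*((½)*(1/21) + 9) = -131*(1/42 + 9) = -131*379/42 = -49649/42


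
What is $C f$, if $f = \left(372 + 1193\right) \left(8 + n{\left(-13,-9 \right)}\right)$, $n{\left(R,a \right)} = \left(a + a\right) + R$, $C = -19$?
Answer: $683905$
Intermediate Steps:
$n{\left(R,a \right)} = R + 2 a$ ($n{\left(R,a \right)} = 2 a + R = R + 2 a$)
$f = -35995$ ($f = \left(372 + 1193\right) \left(8 + \left(-13 + 2 \left(-9\right)\right)\right) = 1565 \left(8 - 31\right) = 1565 \left(-23\right) = -35995$)
$C f = \left(-19\right) \left(-35995\right) = 683905$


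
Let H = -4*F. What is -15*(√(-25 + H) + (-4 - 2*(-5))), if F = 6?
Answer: -90 - 105*I ≈ -90.0 - 105.0*I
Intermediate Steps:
H = -24 (H = -4*6 = -24)
-15*(√(-25 + H) + (-4 - 2*(-5))) = -15*(√(-25 - 24) + (-4 - 2*(-5))) = -15*(√(-49) + (-4 + 10)) = -15*(7*I + 6) = -15*(6 + 7*I) = -90 - 105*I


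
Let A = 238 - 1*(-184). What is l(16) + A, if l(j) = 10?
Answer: 432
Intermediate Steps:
A = 422 (A = 238 + 184 = 422)
l(16) + A = 10 + 422 = 432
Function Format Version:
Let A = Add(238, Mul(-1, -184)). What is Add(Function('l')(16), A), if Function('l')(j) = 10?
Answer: 432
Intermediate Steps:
A = 422 (A = Add(238, 184) = 422)
Add(Function('l')(16), A) = Add(10, 422) = 432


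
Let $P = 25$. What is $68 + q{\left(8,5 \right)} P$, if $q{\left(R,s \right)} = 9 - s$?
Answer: $168$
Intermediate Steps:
$68 + q{\left(8,5 \right)} P = 68 + \left(9 - 5\right) 25 = 68 + 4 \cdot 25 = 68 + 100 = 168$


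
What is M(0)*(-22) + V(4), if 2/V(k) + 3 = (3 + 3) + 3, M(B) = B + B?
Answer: ⅓ ≈ 0.33333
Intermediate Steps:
M(B) = 2*B
V(k) = ⅓ (V(k) = 2/(-3 + ((3 + 3) + 3)) = 2/(-3 + (6 + 3)) = 2/(-3 + 9) = 2/6 = 2*(⅙) = ⅓)
M(0)*(-22) + V(4) = (2*0)*(-22) + ⅓ = 0*(-22) + ⅓ = 0 + ⅓ = ⅓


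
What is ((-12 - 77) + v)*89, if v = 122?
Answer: 2937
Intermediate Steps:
((-12 - 77) + v)*89 = ((-12 - 77) + 122)*89 = (-89 + 122)*89 = 33*89 = 2937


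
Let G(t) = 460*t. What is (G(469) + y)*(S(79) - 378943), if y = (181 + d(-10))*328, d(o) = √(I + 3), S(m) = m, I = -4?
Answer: -104228517312 - 124267392*I ≈ -1.0423e+11 - 1.2427e+8*I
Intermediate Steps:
d(o) = I (d(o) = √(-4 + 3) = √(-1) = I)
y = 59368 + 328*I (y = (181 + I)*328 = 59368 + 328*I ≈ 59368.0 + 328.0*I)
(G(469) + y)*(S(79) - 378943) = (460*469 + (59368 + 328*I))*(79 - 378943) = (215740 + (59368 + 328*I))*(-378864) = (275108 + 328*I)*(-378864) = -104228517312 - 124267392*I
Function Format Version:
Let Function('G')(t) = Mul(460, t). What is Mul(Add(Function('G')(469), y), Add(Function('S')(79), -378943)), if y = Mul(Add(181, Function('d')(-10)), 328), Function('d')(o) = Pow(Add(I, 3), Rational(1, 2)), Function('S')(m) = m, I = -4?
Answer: Add(-104228517312, Mul(-124267392, I)) ≈ Add(-1.0423e+11, Mul(-1.2427e+8, I))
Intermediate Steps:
Function('d')(o) = I (Function('d')(o) = Pow(Add(-4, 3), Rational(1, 2)) = Pow(-1, Rational(1, 2)) = I)
y = Add(59368, Mul(328, I)) (y = Mul(Add(181, I), 328) = Add(59368, Mul(328, I)) ≈ Add(59368., Mul(328.00, I)))
Mul(Add(Function('G')(469), y), Add(Function('S')(79), -378943)) = Mul(Add(Mul(460, 469), Add(59368, Mul(328, I))), Add(79, -378943)) = Mul(Add(215740, Add(59368, Mul(328, I))), -378864) = Mul(Add(275108, Mul(328, I)), -378864) = Add(-104228517312, Mul(-124267392, I))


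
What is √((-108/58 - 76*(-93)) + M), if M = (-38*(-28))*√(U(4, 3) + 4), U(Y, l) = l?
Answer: √(5942622 + 894824*√7)/29 ≈ 99.404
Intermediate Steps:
M = 1064*√7 (M = (-38*(-28))*√(3 + 4) = 1064*√7 ≈ 2815.1)
√((-108/58 - 76*(-93)) + M) = √((-108/58 - 76*(-93)) + 1064*√7) = √((-108*1/58 + 7068) + 1064*√7) = √((-54/29 + 7068) + 1064*√7) = √(204918/29 + 1064*√7)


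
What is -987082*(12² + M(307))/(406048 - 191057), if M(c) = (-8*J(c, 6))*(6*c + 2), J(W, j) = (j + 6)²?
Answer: 2096704307808/214991 ≈ 9.7525e+6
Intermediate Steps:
J(W, j) = (6 + j)²
M(c) = -2304 - 6912*c (M(c) = (-8*(6 + 6)²)*(6*c + 2) = (-8*12²)*(2 + 6*c) = (-8*144)*(2 + 6*c) = -1152*(2 + 6*c) = -2304 - 6912*c)
-987082*(12² + M(307))/(406048 - 191057) = -987082*(12² + (-2304 - 6912*307))/(406048 - 191057) = -987082/(214991/(144 + (-2304 - 2121984))) = -987082/(214991/(144 - 2124288)) = -987082/(214991/(-2124144)) = -987082/(214991*(-1/2124144)) = -987082/(-214991/2124144) = -987082*(-2124144/214991) = 2096704307808/214991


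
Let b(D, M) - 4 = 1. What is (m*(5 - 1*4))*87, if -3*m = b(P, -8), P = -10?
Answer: -145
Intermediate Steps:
b(D, M) = 5 (b(D, M) = 4 + 1 = 5)
m = -5/3 (m = -⅓*5 = -5/3 ≈ -1.6667)
(m*(5 - 1*4))*87 = -5*(5 - 1*4)/3*87 = -5*(5 - 4)/3*87 = -5/3*1*87 = -5/3*87 = -145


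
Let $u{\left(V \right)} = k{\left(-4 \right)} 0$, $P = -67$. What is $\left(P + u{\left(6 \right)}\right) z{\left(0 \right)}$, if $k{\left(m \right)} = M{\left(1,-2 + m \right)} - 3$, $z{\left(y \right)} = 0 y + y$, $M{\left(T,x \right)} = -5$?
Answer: $0$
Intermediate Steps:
$z{\left(y \right)} = y$ ($z{\left(y \right)} = 0 + y = y$)
$k{\left(m \right)} = -8$ ($k{\left(m \right)} = -5 - 3 = -8$)
$u{\left(V \right)} = 0$ ($u{\left(V \right)} = \left(-8\right) 0 = 0$)
$\left(P + u{\left(6 \right)}\right) z{\left(0 \right)} = \left(-67 + 0\right) 0 = \left(-67\right) 0 = 0$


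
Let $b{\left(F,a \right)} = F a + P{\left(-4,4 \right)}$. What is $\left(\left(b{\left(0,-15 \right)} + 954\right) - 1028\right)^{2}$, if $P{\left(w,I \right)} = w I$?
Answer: $8100$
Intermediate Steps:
$P{\left(w,I \right)} = I w$
$b{\left(F,a \right)} = -16 + F a$ ($b{\left(F,a \right)} = F a + 4 \left(-4\right) = F a - 16 = -16 + F a$)
$\left(\left(b{\left(0,-15 \right)} + 954\right) - 1028\right)^{2} = \left(\left(\left(-16 + 0 \left(-15\right)\right) + 954\right) - 1028\right)^{2} = \left(\left(\left(-16 + 0\right) + 954\right) - 1028\right)^{2} = \left(\left(-16 + 954\right) - 1028\right)^{2} = \left(938 - 1028\right)^{2} = \left(-90\right)^{2} = 8100$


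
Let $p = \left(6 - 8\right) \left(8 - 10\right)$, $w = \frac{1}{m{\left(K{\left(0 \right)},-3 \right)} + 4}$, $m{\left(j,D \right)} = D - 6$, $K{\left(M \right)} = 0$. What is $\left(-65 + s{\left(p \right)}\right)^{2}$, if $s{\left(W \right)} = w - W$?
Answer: $\frac{119716}{25} \approx 4788.6$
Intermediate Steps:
$m{\left(j,D \right)} = -6 + D$ ($m{\left(j,D \right)} = D - 6 = -6 + D$)
$w = - \frac{1}{5}$ ($w = \frac{1}{\left(-6 - 3\right) + 4} = \frac{1}{-9 + 4} = \frac{1}{-5} = - \frac{1}{5} \approx -0.2$)
$p = 4$ ($p = \left(-2\right) \left(-2\right) = 4$)
$s{\left(W \right)} = - \frac{1}{5} - W$
$\left(-65 + s{\left(p \right)}\right)^{2} = \left(-65 - \frac{21}{5}\right)^{2} = \left(- \frac{346}{5}\right)^{2} = \frac{119716}{25}$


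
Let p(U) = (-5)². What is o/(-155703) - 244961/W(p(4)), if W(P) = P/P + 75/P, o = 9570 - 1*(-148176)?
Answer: -12713931189/207604 ≈ -61241.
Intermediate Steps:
o = 157746 (o = 9570 + 148176 = 157746)
p(U) = 25
W(P) = 1 + 75/P
o/(-155703) - 244961/W(p(4)) = 157746/(-155703) - 244961*25/(75 + 25) = 157746*(-1/155703) - 244961/((1/25)*100) = -52582/51901 - 244961/4 = -12713931189/207604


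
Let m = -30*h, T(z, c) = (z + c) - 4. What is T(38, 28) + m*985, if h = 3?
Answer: -88588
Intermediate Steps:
T(z, c) = -4 + c + z (T(z, c) = (c + z) - 4 = -4 + c + z)
m = -90 (m = -30*3 = -90)
T(38, 28) + m*985 = (-4 + 28 + 38) - 90*985 = 62 - 88650 = -88588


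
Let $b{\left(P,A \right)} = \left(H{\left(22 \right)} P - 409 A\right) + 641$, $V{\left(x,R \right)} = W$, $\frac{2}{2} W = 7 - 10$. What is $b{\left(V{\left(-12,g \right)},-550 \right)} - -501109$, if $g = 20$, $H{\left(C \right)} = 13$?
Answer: $726661$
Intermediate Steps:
$W = -3$ ($W = 7 - 10 = -3$)
$V{\left(x,R \right)} = -3$
$b{\left(P,A \right)} = 641 - 409 A + 13 P$ ($b{\left(P,A \right)} = \left(13 P - 409 A\right) + 641 = \left(- 409 A + 13 P\right) + 641 = 641 - 409 A + 13 P$)
$b{\left(V{\left(-12,g \right)},-550 \right)} - -501109 = \left(641 - -224950 + 13 \left(-3\right)\right) - -501109 = \left(641 + 224950 - 39\right) + 501109 = 225552 + 501109 = 726661$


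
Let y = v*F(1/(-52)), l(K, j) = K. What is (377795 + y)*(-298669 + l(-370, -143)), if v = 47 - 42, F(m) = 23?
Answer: -113009828490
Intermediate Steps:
v = 5
y = 115 (y = 5*23 = 115)
(377795 + y)*(-298669 + l(-370, -143)) = (377795 + 115)*(-298669 - 370) = 377910*(-299039) = -113009828490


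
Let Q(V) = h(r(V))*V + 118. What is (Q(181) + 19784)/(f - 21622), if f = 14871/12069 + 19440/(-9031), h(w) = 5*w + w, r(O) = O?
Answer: -7864653249684/785597738939 ≈ -10.011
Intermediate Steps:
h(w) = 6*w
Q(V) = 118 + 6*V² (Q(V) = (6*V)*V + 118 = 6*V² + 118 = 118 + 6*V²)
f = -33440453/36331713 (f = 14871*(1/12069) + 19440*(-1/9031) = 4957/4023 - 19440/9031 = -33440453/36331713 ≈ -0.92042)
(Q(181) + 19784)/(f - 21622) = ((118 + 6*181²) + 19784)/(-33440453/36331713 - 21622) = ((118 + 6*32761) + 19784)/(-785597738939/36331713) = ((118 + 196566) + 19784)*(-36331713/785597738939) = (196684 + 19784)*(-36331713/785597738939) = 216468*(-36331713/785597738939) = -7864653249684/785597738939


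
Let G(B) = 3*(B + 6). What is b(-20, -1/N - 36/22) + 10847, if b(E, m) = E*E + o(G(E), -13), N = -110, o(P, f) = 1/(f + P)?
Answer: 618584/55 ≈ 11247.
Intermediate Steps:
G(B) = 18 + 3*B (G(B) = 3*(6 + B) = 18 + 3*B)
o(P, f) = 1/(P + f)
b(E, m) = E² + 1/(5 + 3*E) (b(E, m) = E*E + 1/((18 + 3*E) - 13) = E² + 1/(5 + 3*E))
b(-20, -1/N - 36/22) + 10847 = (1 + (-20)²*(5 + 3*(-20)))/(5 + 3*(-20)) + 10847 = (1 + 400*(5 - 60))/(5 - 60) + 10847 = (1 + 400*(-55))/(-55) + 10847 = -(1 - 22000)/55 + 10847 = -1/55*(-21999) + 10847 = 21999/55 + 10847 = 618584/55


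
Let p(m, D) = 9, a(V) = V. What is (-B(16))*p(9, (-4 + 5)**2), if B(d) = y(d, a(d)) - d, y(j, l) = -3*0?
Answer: 144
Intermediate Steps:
y(j, l) = 0
B(d) = -d (B(d) = 0 - d = -d)
(-B(16))*p(9, (-4 + 5)**2) = -(-1)*16*9 = -1*(-16)*9 = 16*9 = 144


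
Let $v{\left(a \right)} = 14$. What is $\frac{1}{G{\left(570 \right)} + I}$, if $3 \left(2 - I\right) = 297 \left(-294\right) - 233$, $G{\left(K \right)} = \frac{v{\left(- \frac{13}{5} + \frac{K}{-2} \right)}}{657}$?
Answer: $\frac{657}{19174997} \approx 3.4263 \cdot 10^{-5}$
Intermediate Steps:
$G{\left(K \right)} = \frac{14}{657}$
$I = \frac{87557}{3}$ ($I = 2 - \frac{297 \left(-294\right) - 233}{3} = 2 - \frac{-87318 - 233}{3} = 2 - - \frac{87551}{3} = 2 + \frac{87551}{3} = \frac{87557}{3} \approx 29186.0$)
$\frac{1}{G{\left(570 \right)} + I} = \frac{1}{\frac{14}{657} + \frac{87557}{3}} = \frac{1}{\frac{19174997}{657}} = \frac{657}{19174997}$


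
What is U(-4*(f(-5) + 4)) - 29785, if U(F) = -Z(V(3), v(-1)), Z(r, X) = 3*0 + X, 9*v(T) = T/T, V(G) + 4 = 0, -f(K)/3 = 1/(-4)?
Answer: -268066/9 ≈ -29785.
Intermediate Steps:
f(K) = 3/4 (f(K) = -3/(-4) = -3*(-1/4) = 3/4)
V(G) = -4 (V(G) = -4 + 0 = -4)
v(T) = 1/9 (v(T) = (T/T)/9 = (1/9)*1 = 1/9)
Z(r, X) = X (Z(r, X) = 0 + X = X)
U(F) = -1/9 (U(F) = -1*1/9 = -1/9)
U(-4*(f(-5) + 4)) - 29785 = -1/9 - 29785 = -268066/9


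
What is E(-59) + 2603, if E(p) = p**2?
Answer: 6084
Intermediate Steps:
E(-59) + 2603 = (-59)**2 + 2603 = 3481 + 2603 = 6084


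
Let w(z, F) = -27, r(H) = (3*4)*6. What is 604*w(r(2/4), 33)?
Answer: -16308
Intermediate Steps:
r(H) = 72 (r(H) = 12*6 = 72)
604*w(r(2/4), 33) = 604*(-27) = -16308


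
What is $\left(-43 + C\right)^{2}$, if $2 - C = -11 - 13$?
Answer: $289$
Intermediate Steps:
$C = 26$ ($C = 2 - \left(-11 - 13\right) = 2 - -24 = 2 + 24 = 26$)
$\left(-43 + C\right)^{2} = \left(-43 + 26\right)^{2} = \left(-17\right)^{2} = 289$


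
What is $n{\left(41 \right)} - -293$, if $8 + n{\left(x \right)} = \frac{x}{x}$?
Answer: $286$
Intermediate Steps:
$n{\left(x \right)} = -7$ ($n{\left(x \right)} = -8 + \frac{x}{x} = -8 + 1 = -7$)
$n{\left(41 \right)} - -293 = -7 - -293 = -7 + 293 = 286$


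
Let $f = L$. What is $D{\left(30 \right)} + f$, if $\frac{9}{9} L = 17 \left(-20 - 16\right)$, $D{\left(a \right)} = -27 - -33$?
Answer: $-606$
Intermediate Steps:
$D{\left(a \right)} = 6$ ($D{\left(a \right)} = -27 + 33 = 6$)
$L = -612$ ($L = 17 \left(-20 - 16\right) = 17 \left(-36\right) = -612$)
$f = -612$
$D{\left(30 \right)} + f = 6 - 612 = -606$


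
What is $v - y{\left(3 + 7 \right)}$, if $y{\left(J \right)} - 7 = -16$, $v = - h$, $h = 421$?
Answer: $-412$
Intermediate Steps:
$v = -421$ ($v = \left(-1\right) 421 = -421$)
$y{\left(J \right)} = -9$ ($y{\left(J \right)} = 7 - 16 = -9$)
$v - y{\left(3 + 7 \right)} = -421 - -9 = -421 + 9 = -412$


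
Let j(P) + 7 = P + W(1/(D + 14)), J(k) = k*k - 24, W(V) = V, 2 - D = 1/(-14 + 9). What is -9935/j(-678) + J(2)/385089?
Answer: 61978697363/4272947544 ≈ 14.505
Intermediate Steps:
D = 11/5 (D = 2 - 1/(-14 + 9) = 2 - 1/(-5) = 2 - 1*(-⅕) = 2 + ⅕ = 11/5 ≈ 2.2000)
J(k) = -24 + k² (J(k) = k² - 24 = -24 + k²)
j(P) = -562/81 + P (j(P) = -7 + (P + 1/(11/5 + 14)) = -7 + (P + 1/(81/5)) = -7 + (P + 5/81) = -7 + (5/81 + P) = -562/81 + P)
-9935/j(-678) + J(2)/385089 = -9935/(-562/81 - 678) + (-24 + 2²)/385089 = -9935/(-55480/81) + (-24 + 4)*(1/385089) = -9935*(-81/55480) - 20*1/385089 = 160947/11096 - 20/385089 = 61978697363/4272947544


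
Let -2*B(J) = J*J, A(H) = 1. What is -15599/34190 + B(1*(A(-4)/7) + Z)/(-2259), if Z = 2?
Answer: -95712363/210251405 ≈ -0.45523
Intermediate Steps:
B(J) = -J²/2 (B(J) = -J*J/2 = -J²/2)
-15599/34190 + B(1*(A(-4)/7) + Z)/(-2259) = -15599/34190 - (1*(1/7) + 2)²/2/(-2259) = -15599*1/34190 - (1*(1*(⅐)) + 2)²/2*(-1/2259) = -15599/34190 - (1*(⅐) + 2)²/2*(-1/2259) = -15599/34190 - (⅐ + 2)²/2*(-1/2259) = -15599/34190 - (15/7)²/2*(-1/2259) = -15599/34190 - ½*225/49*(-1/2259) = -15599/34190 - 225/98*(-1/2259) = -15599/34190 + 25/24598 = -95712363/210251405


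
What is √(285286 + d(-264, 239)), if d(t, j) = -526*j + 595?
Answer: √160167 ≈ 400.21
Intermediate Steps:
d(t, j) = 595 - 526*j
√(285286 + d(-264, 239)) = √(285286 + (595 - 526*239)) = √(285286 + (595 - 125714)) = √(285286 - 125119) = √160167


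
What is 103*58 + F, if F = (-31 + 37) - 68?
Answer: 5912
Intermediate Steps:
F = -62 (F = 6 - 68 = -62)
103*58 + F = 103*58 - 62 = 5974 - 62 = 5912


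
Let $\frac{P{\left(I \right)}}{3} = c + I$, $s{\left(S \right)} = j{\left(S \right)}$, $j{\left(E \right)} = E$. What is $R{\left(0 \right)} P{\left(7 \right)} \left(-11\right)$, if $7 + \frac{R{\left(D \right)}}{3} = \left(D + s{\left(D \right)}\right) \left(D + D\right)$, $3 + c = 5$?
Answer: $6237$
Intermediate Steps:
$c = 2$ ($c = -3 + 5 = 2$)
$s{\left(S \right)} = S$
$P{\left(I \right)} = 6 + 3 I$ ($P{\left(I \right)} = 3 \left(2 + I\right) = 6 + 3 I$)
$R{\left(D \right)} = -21 + 12 D^{2}$ ($R{\left(D \right)} = -21 + 3 \left(D + D\right) \left(D + D\right) = -21 + 3 \cdot 2 D 2 D = -21 + 3 \cdot 4 D^{2} = -21 + 12 D^{2}$)
$R{\left(0 \right)} P{\left(7 \right)} \left(-11\right) = \left(-21 + 12 \cdot 0^{2}\right) \left(6 + 3 \cdot 7\right) \left(-11\right) = \left(-21 + 12 \cdot 0\right) \left(6 + 21\right) \left(-11\right) = \left(-21 + 0\right) 27 \left(-11\right) = \left(-21\right) 27 \left(-11\right) = \left(-567\right) \left(-11\right) = 6237$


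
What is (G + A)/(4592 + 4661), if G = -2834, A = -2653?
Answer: -5487/9253 ≈ -0.59300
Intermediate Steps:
(G + A)/(4592 + 4661) = (-2834 - 2653)/(4592 + 4661) = -5487/9253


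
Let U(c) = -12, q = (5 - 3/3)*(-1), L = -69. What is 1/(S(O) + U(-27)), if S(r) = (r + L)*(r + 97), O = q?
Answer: -1/6801 ≈ -0.00014704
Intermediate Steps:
q = -4 (q = (5 - 3*1/3)*(-1) = (5 - 1)*(-1) = 4*(-1) = -4)
O = -4
S(r) = (-69 + r)*(97 + r) (S(r) = (r - 69)*(r + 97) = (-69 + r)*(97 + r))
1/(S(O) + U(-27)) = 1/((-6693 + (-4)**2 + 28*(-4)) - 12) = 1/((-6693 + 16 - 112) - 12) = 1/(-6789 - 12) = 1/(-6801) = -1/6801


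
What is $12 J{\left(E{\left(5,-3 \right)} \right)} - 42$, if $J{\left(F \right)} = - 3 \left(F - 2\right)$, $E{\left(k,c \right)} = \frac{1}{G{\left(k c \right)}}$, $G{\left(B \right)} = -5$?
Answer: $\frac{186}{5} \approx 37.2$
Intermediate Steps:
$E{\left(k,c \right)} = - \frac{1}{5}$ ($E{\left(k,c \right)} = \frac{1}{-5} = - \frac{1}{5}$)
$J{\left(F \right)} = 6 - 3 F$ ($J{\left(F \right)} = - 3 \left(-2 + F\right) = 6 - 3 F$)
$12 J{\left(E{\left(5,-3 \right)} \right)} - 42 = 12 \left(6 - - \frac{3}{5}\right) - 42 = 12 \left(6 + \frac{3}{5}\right) - 42 = 12 \cdot \frac{33}{5} - 42 = \frac{396}{5} - 42 = \frac{186}{5}$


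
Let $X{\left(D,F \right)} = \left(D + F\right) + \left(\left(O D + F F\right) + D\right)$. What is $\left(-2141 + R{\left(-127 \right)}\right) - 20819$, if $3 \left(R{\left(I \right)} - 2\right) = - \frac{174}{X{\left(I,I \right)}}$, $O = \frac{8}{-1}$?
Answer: $- \frac{192433985}{8382} \approx -22958.0$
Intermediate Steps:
$O = -8$ ($O = 8 \left(-1\right) = -8$)
$X{\left(D,F \right)} = F + F^{2} - 6 D$ ($X{\left(D,F \right)} = \left(D + F\right) - \left(7 D - F F\right) = \left(D + F\right) - \left(- F^{2} + 7 D\right) = F + F^{2} - 6 D$)
$R{\left(I \right)} = 2 - \frac{58}{I^{2} - 5 I}$ ($R{\left(I \right)} = 2 + \frac{\left(-174\right) \frac{1}{I + I^{2} - 6 I}}{3} = 2 + \frac{\left(-174\right) \frac{1}{I^{2} - 5 I}}{3} = 2 - \frac{58}{I^{2} - 5 I}$)
$\left(-2141 + R{\left(-127 \right)}\right) - 20819 = \left(-2141 + \frac{2 \left(-29 + \left(-127\right)^{2} - -635\right)}{\left(-127\right) \left(-5 - 127\right)}\right) - 20819 = \left(-2141 + 2 \left(- \frac{1}{127}\right) \frac{1}{-132} \left(-29 + 16129 + 635\right)\right) - 20819 = \left(-2141 + 2 \left(- \frac{1}{127}\right) \left(- \frac{1}{132}\right) 16735\right) - 20819 = \left(-2141 + \frac{16735}{8382}\right) - 20819 = - \frac{17929127}{8382} - 20819 = - \frac{192433985}{8382}$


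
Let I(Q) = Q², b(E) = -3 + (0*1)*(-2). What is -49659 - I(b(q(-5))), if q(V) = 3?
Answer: -49668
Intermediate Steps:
b(E) = -3 (b(E) = -3 + 0*(-2) = -3 + 0 = -3)
-49659 - I(b(q(-5))) = -49659 - 1*(-3)² = -49659 - 1*9 = -49659 - 9 = -49668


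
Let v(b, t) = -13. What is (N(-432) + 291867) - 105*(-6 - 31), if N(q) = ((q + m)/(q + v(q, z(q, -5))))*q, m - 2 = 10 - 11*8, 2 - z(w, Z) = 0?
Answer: 131390184/445 ≈ 2.9526e+5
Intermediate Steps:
z(w, Z) = 2 (z(w, Z) = 2 - 1*0 = 2 + 0 = 2)
m = -76 (m = 2 + (10 - 11*8) = 2 + (10 - 88) = 2 - 78 = -76)
N(q) = q*(-76 + q)/(-13 + q) (N(q) = ((q - 76)/(q - 13))*q = ((-76 + q)/(-13 + q))*q = q*(-76 + q)/(-13 + q))
(N(-432) + 291867) - 105*(-6 - 31) = (-432*(-76 - 432)/(-13 - 432) + 291867) - 105*(-6 - 31) = (-432*(-508)/(-445) + 291867) - 105*(-37) = (-432*(-1/445)*(-508) + 291867) + 3885 = (-219456/445 + 291867) + 3885 = 129661359/445 + 3885 = 131390184/445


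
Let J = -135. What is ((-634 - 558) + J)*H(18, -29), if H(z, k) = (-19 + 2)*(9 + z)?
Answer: 609093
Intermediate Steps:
H(z, k) = -153 - 17*z (H(z, k) = -17*(9 + z) = -153 - 17*z)
((-634 - 558) + J)*H(18, -29) = ((-634 - 558) - 135)*(-153 - 17*18) = (-1192 - 135)*(-153 - 306) = -1327*(-459) = 609093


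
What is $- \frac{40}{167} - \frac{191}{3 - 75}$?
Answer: $\frac{29017}{12024} \approx 2.4133$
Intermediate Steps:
$- \frac{40}{167} - \frac{191}{3 - 75} = \left(-40\right) \frac{1}{167} - \frac{191}{3 - 75} = - \frac{40}{167} - \frac{191}{-72} = - \frac{40}{167} - - \frac{191}{72} = - \frac{40}{167} + \frac{191}{72} = \frac{29017}{12024}$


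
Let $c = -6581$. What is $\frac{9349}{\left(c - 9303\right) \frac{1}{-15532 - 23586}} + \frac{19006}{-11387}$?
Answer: $\frac{2082042749565}{90435554} \approx 23022.0$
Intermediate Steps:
$\frac{9349}{\left(c - 9303\right) \frac{1}{-15532 - 23586}} + \frac{19006}{-11387} = \frac{9349}{\left(-6581 - 9303\right) \frac{1}{-15532 - 23586}} + \frac{19006}{-11387} = \frac{9349}{\left(-15884\right) \frac{1}{-39118}} + 19006 \left(- \frac{1}{11387}\right) = \frac{9349}{\left(-15884\right) \left(- \frac{1}{39118}\right)} - \frac{19006}{11387} = \frac{9349}{\frac{7942}{19559}} - \frac{19006}{11387} = 9349 \cdot \frac{19559}{7942} - \frac{19006}{11387} = \frac{182857091}{7942} - \frac{19006}{11387} = \frac{2082042749565}{90435554}$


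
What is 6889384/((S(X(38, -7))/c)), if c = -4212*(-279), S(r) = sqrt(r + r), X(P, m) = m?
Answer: -4048022914416*I*sqrt(14)/7 ≈ -2.1638e+12*I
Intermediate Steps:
S(r) = sqrt(2)*sqrt(r) (S(r) = sqrt(2*r) = sqrt(2)*sqrt(r))
c = 1175148
6889384/((S(X(38, -7))/c)) = 6889384/(((sqrt(2)*sqrt(-7))/1175148)) = 6889384/(((sqrt(2)*(I*sqrt(7)))*(1/1175148))) = 6889384/(((I*sqrt(14))*(1/1175148))) = 6889384/((I*sqrt(14)/1175148)) = 6889384*(-587574*I*sqrt(14)/7) = -4048022914416*I*sqrt(14)/7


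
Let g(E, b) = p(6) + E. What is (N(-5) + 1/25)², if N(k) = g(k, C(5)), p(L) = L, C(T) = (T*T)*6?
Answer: 676/625 ≈ 1.0816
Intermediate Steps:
C(T) = 6*T² (C(T) = T²*6 = 6*T²)
g(E, b) = 6 + E
N(k) = 6 + k
(N(-5) + 1/25)² = ((6 - 5) + 1/25)² = (1 + 1/25)² = (26/25)² = 676/625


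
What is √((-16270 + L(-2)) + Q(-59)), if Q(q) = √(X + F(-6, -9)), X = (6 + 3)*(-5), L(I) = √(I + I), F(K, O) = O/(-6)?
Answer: √(-65080 + 8*I + 2*I*√174)/2 ≈ 0.033693 + 127.55*I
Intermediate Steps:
F(K, O) = -O/6 (F(K, O) = O*(-⅙) = -O/6)
L(I) = √2*√I (L(I) = √(2*I) = √2*√I)
X = -45 (X = 9*(-5) = -45)
Q(q) = I*√174/2 (Q(q) = √(-45 - ⅙*(-9)) = √(-45 + 3/2) = √(-87/2) = I*√174/2)
√((-16270 + L(-2)) + Q(-59)) = √((-16270 + √2*√(-2)) + I*√174/2) = √((-16270 + √2*(I*√2)) + I*√174/2) = √((-16270 + 2*I) + I*√174/2) = √(-16270 + 2*I + I*√174/2)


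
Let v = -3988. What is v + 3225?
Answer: -763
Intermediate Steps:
v + 3225 = -3988 + 3225 = -763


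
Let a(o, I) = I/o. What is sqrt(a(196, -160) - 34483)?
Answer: I*sqrt(1689707)/7 ≈ 185.7*I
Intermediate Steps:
sqrt(a(196, -160) - 34483) = sqrt(-160/196 - 34483) = sqrt(-160*1/196 - 34483) = sqrt(-40/49 - 34483) = sqrt(-1689707/49) = I*sqrt(1689707)/7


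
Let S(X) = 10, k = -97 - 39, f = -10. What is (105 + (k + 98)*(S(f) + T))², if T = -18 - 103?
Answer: 18688329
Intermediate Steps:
k = -136
T = -121
(105 + (k + 98)*(S(f) + T))² = (105 + (-136 + 98)*(10 - 121))² = (105 - 38*(-111))² = (105 + 4218)² = 4323² = 18688329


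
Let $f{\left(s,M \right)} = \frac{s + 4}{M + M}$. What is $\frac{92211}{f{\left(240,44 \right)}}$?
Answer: $\frac{2028642}{61} \approx 33256.0$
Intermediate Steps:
$f{\left(s,M \right)} = \frac{4 + s}{2 M}$
$\frac{92211}{f{\left(240,44 \right)}} = \frac{92211}{\frac{1}{2} \cdot \frac{1}{44} \left(4 + 240\right)} = \frac{92211}{\frac{1}{2} \cdot \frac{1}{44} \cdot 244} = \frac{92211}{\frac{61}{22}} = 92211 \cdot \frac{22}{61} = \frac{2028642}{61}$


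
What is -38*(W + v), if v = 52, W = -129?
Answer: 2926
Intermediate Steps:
-38*(W + v) = -38*(-129 + 52) = -38*(-77) = 2926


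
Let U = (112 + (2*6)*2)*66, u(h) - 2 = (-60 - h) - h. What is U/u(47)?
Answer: -1122/19 ≈ -59.053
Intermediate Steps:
u(h) = -58 - 2*h (u(h) = 2 + ((-60 - h) - h) = 2 + (-60 - 2*h) = -58 - 2*h)
U = 8976 (U = (112 + 12*2)*66 = (112 + 24)*66 = 136*66 = 8976)
U/u(47) = 8976/(-58 - 2*47) = 8976/(-58 - 94) = 8976/(-152) = 8976*(-1/152) = -1122/19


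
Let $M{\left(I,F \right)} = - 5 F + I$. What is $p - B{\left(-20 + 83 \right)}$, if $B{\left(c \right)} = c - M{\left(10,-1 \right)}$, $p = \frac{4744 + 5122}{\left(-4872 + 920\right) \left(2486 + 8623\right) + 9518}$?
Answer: $- \frac{1053442933}{21946625} \approx -48.0$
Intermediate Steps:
$M{\left(I,F \right)} = I - 5 F$
$p = - \frac{4933}{21946625}$ ($p = \frac{9866}{\left(-3952\right) 11109 + 9518} = \frac{9866}{-43902768 + 9518} = \frac{9866}{-43893250} = 9866 \left(- \frac{1}{43893250}\right) = - \frac{4933}{21946625} \approx -0.00022477$)
$B{\left(c \right)} = -15 + c$ ($B{\left(c \right)} = c - \left(10 - -5\right) = c - \left(10 + 5\right) = c - 15 = -15 + c$)
$p - B{\left(-20 + 83 \right)} = - \frac{4933}{21946625} - \left(-15 + \left(-20 + 83\right)\right) = - \frac{4933}{21946625} - \left(-15 + 63\right) = - \frac{4933}{21946625} - 48 = - \frac{1053442933}{21946625}$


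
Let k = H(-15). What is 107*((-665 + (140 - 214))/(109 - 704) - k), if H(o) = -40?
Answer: 2625673/595 ≈ 4412.9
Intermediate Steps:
k = -40
107*((-665 + (140 - 214))/(109 - 704) - k) = 107*((-665 + (140 - 214))/(109 - 704) - 1*(-40)) = 107*((-665 - 74)/(-595) + 40) = 107*(-739*(-1/595) + 40) = 107*(739/595 + 40) = 107*(24539/595) = 2625673/595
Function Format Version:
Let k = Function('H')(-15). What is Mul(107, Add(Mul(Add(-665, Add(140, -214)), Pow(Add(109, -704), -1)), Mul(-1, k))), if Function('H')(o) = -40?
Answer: Rational(2625673, 595) ≈ 4412.9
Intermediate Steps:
k = -40
Mul(107, Add(Mul(Add(-665, Add(140, -214)), Pow(Add(109, -704), -1)), Mul(-1, k))) = Mul(107, Add(Mul(Add(-665, Add(140, -214)), Pow(Add(109, -704), -1)), Mul(-1, -40))) = Mul(107, Add(Mul(Add(-665, -74), Pow(-595, -1)), 40)) = Mul(107, Add(Mul(-739, Rational(-1, 595)), 40)) = Mul(107, Add(Rational(739, 595), 40)) = Mul(107, Rational(24539, 595)) = Rational(2625673, 595)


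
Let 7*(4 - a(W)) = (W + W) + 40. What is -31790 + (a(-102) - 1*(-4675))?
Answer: -189613/7 ≈ -27088.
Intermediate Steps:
a(W) = -12/7 - 2*W/7 (a(W) = 4 - ((W + W) + 40)/7 = 4 - (2*W + 40)/7 = 4 - (40 + 2*W)/7 = 4 + (-40/7 - 2*W/7) = -12/7 - 2*W/7)
-31790 + (a(-102) - 1*(-4675)) = -31790 + ((-12/7 - 2/7*(-102)) - 1*(-4675)) = -31790 + ((-12/7 + 204/7) + 4675) = -31790 + (192/7 + 4675) = -31790 + 32917/7 = -189613/7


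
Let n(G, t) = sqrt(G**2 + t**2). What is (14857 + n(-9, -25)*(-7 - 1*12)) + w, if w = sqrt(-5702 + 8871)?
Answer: 14857 + sqrt(3169) - 19*sqrt(706) ≈ 14408.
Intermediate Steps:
w = sqrt(3169) ≈ 56.294
(14857 + n(-9, -25)*(-7 - 1*12)) + w = (14857 + sqrt((-9)**2 + (-25)**2)*(-7 - 1*12)) + sqrt(3169) = (14857 + sqrt(81 + 625)*(-7 - 12)) + sqrt(3169) = (14857 + sqrt(706)*(-19)) + sqrt(3169) = (14857 - 19*sqrt(706)) + sqrt(3169) = 14857 + sqrt(3169) - 19*sqrt(706)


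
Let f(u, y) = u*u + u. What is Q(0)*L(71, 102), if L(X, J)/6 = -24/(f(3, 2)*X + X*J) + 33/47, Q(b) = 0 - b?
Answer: 0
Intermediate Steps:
f(u, y) = u + u**2 (f(u, y) = u**2 + u = u + u**2)
Q(b) = -b
L(X, J) = 198/47 - 144/(12*X + J*X) (L(X, J) = 6*(-24/((3*(1 + 3))*X + X*J) + 33/47) = 6*(-24/((3*4)*X + J*X) + 33*(1/47)) = 6*(-24/(12*X + J*X) + 33/47) = 6*(33/47 - 24/(12*X + J*X)) = 198/47 - 144/(12*X + J*X))
Q(0)*L(71, 102) = (-1*0)*((18/47)*(-376 + 132*71 + 11*102*71)/(71*(12 + 102))) = 0*((18/47)*(1/71)*(-376 + 9372 + 79662)/114) = 0*((18/47)*(1/71)*(1/114)*88658) = 0*(265974/63403) = 0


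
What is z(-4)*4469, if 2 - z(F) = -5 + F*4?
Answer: 102787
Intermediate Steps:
z(F) = 7 - 4*F (z(F) = 2 - (-5 + F*4) = 2 - (-5 + 4*F) = 2 + (5 - 4*F) = 7 - 4*F)
z(-4)*4469 = (7 - 4*(-4))*4469 = (7 + 16)*4469 = 23*4469 = 102787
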